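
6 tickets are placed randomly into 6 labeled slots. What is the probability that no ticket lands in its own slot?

D(n) = (n-1)(D(n-1) + D(n-2)), D(0)=1, D(1)=0.
Building up: D(2)=1, D(3)=2, D(4)=9, D(5)=44, D(6)=265.
Total arrangements: 6! = 720.
Probability = D(6)/6! = 53/144.

Final answer: D(6)/6! = 265/720 = 0.368056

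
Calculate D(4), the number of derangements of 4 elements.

Use the recurrence D(n) = (n-1)(D(n-1) + D(n-2)) with D(0)=1, D(1)=0.
Building up: D(2)=1, D(3)=2.
D(4) = 3 x (D(3) + D(2)) = 3 x (2 + 1).

Final answer: D(4) = 9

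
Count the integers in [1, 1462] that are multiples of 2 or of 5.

Multiples of 2: 731. Multiples of 5: 292. Of both (lcm=10): 146.
By inclusion-exclusion: 731 + 292 - 146.

Final answer: 877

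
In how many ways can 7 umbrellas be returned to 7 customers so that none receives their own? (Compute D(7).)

Use the recurrence D(n) = (n-1)(D(n-1) + D(n-2)) with D(0)=1, D(1)=0.
D(2) = 1 x (0 + 1) = 1
D(3) = 2 x (1 + 0) = 2
D(4) = 3 x (2 + 1) = 9
D(5) = 4 x (9 + 2) = 44
D(6) = 5 x (44 + 9) = 265
D(7) = 6 x (D(6) + D(5)) = 6 x (265 + 44)

Final answer: D(7) = 1854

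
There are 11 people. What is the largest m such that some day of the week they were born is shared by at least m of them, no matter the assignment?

There are 7 possible values for day of the week they were born. With 11 people and 7 categories, by pigeonhole: ceiling(11/7).

Final answer: 2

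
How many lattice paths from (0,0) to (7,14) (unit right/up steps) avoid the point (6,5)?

Total paths to (7,14): C(21,14) = 116280.
Paths through (6,5): C(11,5) x C(10,9) = 4620.
Avoiding (6,5): 116280 - 4620.

Final answer: 111660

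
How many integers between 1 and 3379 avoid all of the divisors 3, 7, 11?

|div by 3|=1126, |div by 7|=482, |div by 11|=307.
|div by 3&7|=160, |div by 3&11|=102, |div by 7&11|=43, |div by all|=14.
By inclusion-exclusion, divisible by at least one: 1126+482+307-160-102-43+14 = 1624.
Not divisible by any: 3379 - 1624.

Final answer: 1755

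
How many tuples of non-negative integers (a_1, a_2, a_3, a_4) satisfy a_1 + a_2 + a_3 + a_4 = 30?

Stars and bars with 30 stars and 3 bars:
C(30+4-1, 4-1) = C(33,3).

Final answer: C(33,3) = 5456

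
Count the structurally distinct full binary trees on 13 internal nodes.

This is a standard Catalan-number count: the answer is C_n. Here n = 13.
C_n = (2n)!/(n!(n+1)!), so C_{13} = 26!/(13! x 14!) = C(26,13)/14 = 10400600/14.

Final answer: C_{13} = 742900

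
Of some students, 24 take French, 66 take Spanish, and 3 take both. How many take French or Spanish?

|A union B| = |A| + |B| - |A intersect B| = 24 + 66 - 3.

Final answer: 87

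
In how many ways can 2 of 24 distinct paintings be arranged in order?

P(24,2) = 24!/(24-2)! = 24!/22!.

Final answer: P(24,2) = 552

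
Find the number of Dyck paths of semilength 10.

Total monotonic paths to (10,10): C(20,10) = 184756.
Reflecting each bad path at its first crossing gives a bijection with paths to (9,11): C(20,11) = 167960.
Valid Dyck paths: 184756 - 167960.
(Check: C(20,10) - C(20,11) = C(20,10)/11, the Catalan number C_{10}.)

Final answer: C_{10} = 16796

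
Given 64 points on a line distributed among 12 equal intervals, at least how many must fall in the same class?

By pigeonhole with 64 objects and 12 categories: ceiling(64/12).

Final answer: 6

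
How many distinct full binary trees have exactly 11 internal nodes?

This is a standard Catalan-number count: the answer is C_n. Here n = 11.
C_n = C(2n,n)/(n+1), so C_{11} = C(22,11)/12 = 705432/12.

Final answer: C_{11} = 58786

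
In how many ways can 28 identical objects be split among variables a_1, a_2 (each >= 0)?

Stars and bars with 28 stars and 1 bars:
C(28+2-1, 2-1) = C(29,1).

Final answer: C(29,1) = 29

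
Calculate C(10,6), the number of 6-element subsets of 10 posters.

C(10,6) = 10!/(6! x 4!).

Final answer: \binom{10}{6} = 210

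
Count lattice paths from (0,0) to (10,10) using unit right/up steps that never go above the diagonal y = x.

Total monotonic paths to (10,10): C(20,10) = 184756.
Reflecting each bad path at its first crossing gives a bijection with paths to (9,11): C(20,11) = 167960.
Valid Dyck paths: 184756 - 167960.
(Check: C(20,10) - C(20,11) = C(20,10)/11, the Catalan number C_{10}.)

Final answer: C_{10} = 16796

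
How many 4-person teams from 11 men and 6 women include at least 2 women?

Sum over valid woman counts:
C(6,2)C(11,2) = 825
C(6,3)C(11,1) = 220
C(6,4)C(11,0) = 15
Total: 825 + 220 + 15.

Final answer: 1060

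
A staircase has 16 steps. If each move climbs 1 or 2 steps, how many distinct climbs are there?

Let f(n) be the number of climbs. Removing the last move (1 or 2 steps) gives f(n) = f(n-1) + f(n-2); base cases f(1)=1, f(2)=2.
Iterating the recurrence: f(1)=1, f(2)=2, f(3)=3, f(4)=5, f(5)=8, f(6)=13, f(7)=21, f(8)=34, f(9)=55, f(10)=89, f(11)=144, f(12)=233, f(13)=377, f(14)=610, f(15)=987, f(16)=1597.

Final answer: 1597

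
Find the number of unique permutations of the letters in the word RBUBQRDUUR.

Letters (B:2, D:1, Q:1, R:3, U:3). Total letters: 10.
Permutations = 10!/(3! x 3! x 2!).

Final answer: 50400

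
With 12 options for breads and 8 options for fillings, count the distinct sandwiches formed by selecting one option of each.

By the multiplication principle: 12 x 8.

Final answer: 96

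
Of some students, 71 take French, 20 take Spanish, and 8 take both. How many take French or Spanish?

|A union B| = |A| + |B| - |A intersect B| = 71 + 20 - 8.

Final answer: 83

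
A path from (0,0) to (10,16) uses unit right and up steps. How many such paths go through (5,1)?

Paths (0,0)->(5,1): C(6,1) = 6.
Paths (5,1)->(10,16): C(20,15) = 15504.
By multiplication principle: 6 x 15504.

Final answer: 93024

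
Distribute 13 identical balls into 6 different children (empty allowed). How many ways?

Stars and bars: C(n+k-1, k-1) = C(18,5).

Final answer: C(18,5) = 8568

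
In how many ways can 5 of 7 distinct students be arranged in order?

P(7,5) = 7!/(7-5)! = 7!/2!.

Final answer: P(7,5) = 2520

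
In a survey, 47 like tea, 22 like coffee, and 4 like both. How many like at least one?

|A union B| = |A| + |B| - |A intersect B| = 47 + 22 - 4.

Final answer: 65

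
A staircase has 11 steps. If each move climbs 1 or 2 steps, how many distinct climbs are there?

Let f(n) count the ways. The last step is size 1 or 2, so f(n) = f(n-1) + f(n-2) with f(1)=1, f(2)=2.
Building up term by term: f(1)=1, f(2)=2, f(3)=3, f(4)=5, f(5)=8, f(6)=13, f(7)=21, f(8)=34, f(9)=55, f(10)=89, f(11)=144.

Final answer: 144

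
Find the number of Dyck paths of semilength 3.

Total monotonic paths to (3,3): C(6,3) = 20.
By the reflection principle, paths that go above the diagonal number C(6,4) = 15.
Valid Dyck paths: 20 - 15.
(Check: C(6,3) - C(6,4) = C(6,3)/4, the Catalan number C_{3}.)

Final answer: C_{3} = 5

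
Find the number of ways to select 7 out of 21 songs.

C(21,7) = 21!/(7! x (21-7)!).

Final answer: C(21,7) = 116280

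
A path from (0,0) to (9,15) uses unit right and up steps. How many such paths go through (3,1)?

Paths (0,0)->(3,1): C(4,1) = 4.
Paths (3,1)->(9,15): C(20,14) = 38760.
By multiplication principle: 4 x 38760.

Final answer: 155040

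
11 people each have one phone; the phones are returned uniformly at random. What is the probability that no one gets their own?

Derangements satisfy D(n) = (n-1)(D(n-1) + D(n-2)), starting from D(0)=1, D(1)=0.
Building up: D(2)=1, D(3)=2, D(4)=9, D(5)=44, D(6)=265, D(7)=1854, D(8)=14833, D(9)=133496, D(10)=1334961, D(11)=14684570.
Total arrangements: 11! = 39916800.
Probability = D(11)/11! = 1468457/3991680.

Final answer: D(11)/11! = 14684570/39916800 = 0.367879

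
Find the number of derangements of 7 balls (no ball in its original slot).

Derangements satisfy D(n) = (n-1)(D(n-1) + D(n-2)), starting from D(0)=1, D(1)=0.
D(2) = 1 x (0 + 1) = 1
D(3) = 2 x (1 + 0) = 2
D(4) = 3 x (2 + 1) = 9
D(5) = 4 x (9 + 2) = 44
D(6) = 5 x (44 + 9) = 265
D(7) = 6 x (D(6) + D(5)) = 6 x (265 + 44)

Final answer: D(7) = 1854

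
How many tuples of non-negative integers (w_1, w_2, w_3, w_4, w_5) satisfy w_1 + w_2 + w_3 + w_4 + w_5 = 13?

Stars and bars with 13 stars and 4 bars:
C(13+5-1, 5-1) = C(17,4).

Final answer: C(17,4) = 2380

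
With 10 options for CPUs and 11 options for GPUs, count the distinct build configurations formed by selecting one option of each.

By the multiplication principle: 10 x 11.

Final answer: 110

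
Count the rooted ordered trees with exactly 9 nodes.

This is counted by the nth Catalan number C_n. Here n = 9 - 1 = 8.
C_n = C(2n,n) - C(2n,n+1), so C_{8} = C(16,8) - C(16,9) = 12870 - 11440.

Final answer: C_{8} = 1430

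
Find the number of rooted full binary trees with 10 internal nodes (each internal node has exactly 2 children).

The structures are counted by the Catalan number C_n. Here n = 10.
Using C_0 = 1 and C_(k+1) = C_k x 2(2k+1)/(k+2), build up term by term: C_1=1, C_2=2, C_3=5, C_4=14, C_5=42, C_6=132, C_7=429, C_8=1430, C_9=4862, C_10=16796.

Final answer: C_{10} = 16796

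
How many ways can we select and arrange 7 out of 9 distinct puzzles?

P(9,7) = 9!/(9-7)! = 9!/2!.

Final answer: P(9,7) = 181440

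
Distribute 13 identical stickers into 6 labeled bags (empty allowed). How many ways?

Stars and bars: C(n+k-1, k-1) = C(18,5).

Final answer: C(18,5) = 8568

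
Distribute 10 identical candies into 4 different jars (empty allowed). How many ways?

Stars and bars: C(n+k-1, k-1) = C(13,3).

Final answer: C(13,3) = 286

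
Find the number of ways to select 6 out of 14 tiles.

C(14,6) = 14!/(6! x (14-6)!).

Final answer: C(14,6) = 3003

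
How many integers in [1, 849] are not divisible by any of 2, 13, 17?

|div by 2|=424, |div by 13|=65, |div by 17|=49.
|div by 2&13|=32, |div by 2&17|=24, |div by 13&17|=3, |div by all|=1.
By inclusion-exclusion, divisible by at least one: 424+65+49-32-24-3+1 = 480.
Not divisible by any: 849 - 480.

Final answer: 369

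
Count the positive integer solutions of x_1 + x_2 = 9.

Substitute x'_i = x_i - 1 (so x'_i >= 0). Then sum x'_i = 9 - 2 = 7.
Stars and bars: C(7+2-1, 2-1) = C(8,1).

Final answer: C(8,1) = 8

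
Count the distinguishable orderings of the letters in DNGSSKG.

Letters (D:1, G:2, K:1, N:1, S:2). Total letters: 7.
Permutations = 7!/(2! x 2!).

Final answer: 1260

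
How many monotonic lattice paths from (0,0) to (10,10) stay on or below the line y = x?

Total monotonic paths to (10,10): C(20,10) = 184756.
Paths that cross above y=x (reflection bijection): C(20,11) = 167960.
Valid Dyck paths: 184756 - 167960.
(This is the Catalan number C_{10}.)

Final answer: C_{10} = 16796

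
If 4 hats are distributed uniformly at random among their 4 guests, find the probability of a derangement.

Use the recurrence D(n) = (n-1)(D(n-1) + D(n-2)) with D(0)=1, D(1)=0.
Building up: D(2)=1, D(3)=2, D(4)=9.
Total arrangements: 4! = 24.
Probability = D(4)/4! = 3/8.

Final answer: D(4)/4! = 9/24 = 0.375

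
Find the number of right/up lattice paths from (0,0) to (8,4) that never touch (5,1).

Total paths to (8,4): C(12,4) = 495.
Paths through (5,1): C(6,1) x C(6,3) = 120.
Avoiding (5,1): 495 - 120.

Final answer: 375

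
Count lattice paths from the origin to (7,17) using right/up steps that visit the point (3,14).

Paths (0,0)->(3,14): C(17,14) = 680.
Paths (3,14)->(7,17): C(7,3) = 35.
By multiplication principle: 680 x 35.

Final answer: 23800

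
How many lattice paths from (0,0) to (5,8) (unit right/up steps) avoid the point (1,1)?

Total paths to (5,8): C(13,8) = 1287.
Paths through (1,1): C(2,1) x C(11,7) = 660.
Avoiding (1,1): 1287 - 660.

Final answer: 627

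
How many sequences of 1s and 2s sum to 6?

Let f(n) be the number of climbs. Removing the last move (1 or 2 steps) gives f(n) = f(n-1) + f(n-2); base cases f(1)=1, f(2)=2.
Building up term by term: f(1)=1, f(2)=2, f(3)=3, f(4)=5, f(5)=8, f(6)=13.

Final answer: 13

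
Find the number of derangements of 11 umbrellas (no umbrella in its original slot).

D(n) = (n-1)(D(n-1) + D(n-2)), D(0)=1, D(1)=0.
D(2) = 1 x (0 + 1) = 1
D(3) = 2 x (1 + 0) = 2
D(4) = 3 x (2 + 1) = 9
D(5) = 4 x (9 + 2) = 44
D(6) = 5 x (44 + 9) = 265
D(7) = 6 x (265 + 44) = 1854
D(8) = 7 x (1854 + 265) = 14833
D(9) = 8 x (14833 + 1854) = 133496
D(10) = 9 x (133496 + 14833) = 1334961
D(11) = 10 x (D(10) + D(9)) = 10 x (1334961 + 133496)

Final answer: D(11) = 14684570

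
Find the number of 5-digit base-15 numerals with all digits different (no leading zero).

The leading digit has 14 choices (anything but zero); the next has 14 (anything but the first), then 13, and so on, one fewer each time.
Total: 14 x 14 x 13 x 12 x 11.

Final answer: 336336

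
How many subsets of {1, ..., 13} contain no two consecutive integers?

Let a(n) count such subsets of {1, ..., n}. Either n is excluded (a(n-1) ways) or n is included, forcing n-1 out (a(n-2) ways), so a(n) = a(n-1) + a(n-2) with a(1)=2, a(2)=3.
Iterating the recurrence: a(1)=2, a(2)=3, a(3)=5, a(4)=8, a(5)=13, a(6)=21, a(7)=34, a(8)=55, a(9)=89, a(10)=144, a(11)=233, a(12)=377, a(13)=610.

Final answer: 610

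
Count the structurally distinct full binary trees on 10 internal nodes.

This is counted by the nth Catalan number C_n. Here n = 10.
C_n = C(2n,n)/(n+1), so C_{10} = C(20,10)/11 = 184756/11.

Final answer: C_{10} = 16796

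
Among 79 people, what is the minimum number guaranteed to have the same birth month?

There are 12 possible values for birth month. With 79 people and 12 categories, by pigeonhole: ceiling(79/12).

Final answer: 7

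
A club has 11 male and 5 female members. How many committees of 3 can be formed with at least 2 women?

Sum over valid woman counts:
C(5,2)C(11,1) = 110
C(5,3)C(11,0) = 10
Total: 110 + 10.

Final answer: 120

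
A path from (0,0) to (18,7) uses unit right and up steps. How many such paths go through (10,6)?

Paths (0,0)->(10,6): C(16,6) = 8008.
Paths (10,6)->(18,7): C(9,1) = 9.
By multiplication principle: 8008 x 9.

Final answer: 72072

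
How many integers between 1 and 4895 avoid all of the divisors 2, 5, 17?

|div by 2|=2447, |div by 5|=979, |div by 17|=287.
|div by 2&5|=489, |div by 2&17|=143, |div by 5&17|=57, |div by all|=28.
By inclusion-exclusion, divisible by at least one: 2447+979+287-489-143-57+28 = 3052.
Not divisible by any: 4895 - 3052.

Final answer: 1843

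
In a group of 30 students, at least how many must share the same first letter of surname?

There are 26 possible values for first letter of surname. With 30 students and 26 categories, by pigeonhole: ceiling(30/26).

Final answer: 2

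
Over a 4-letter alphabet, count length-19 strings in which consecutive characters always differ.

Let g(n) count such strings. g(1) = 4, and each valid string of length n-1 extends in 3 ways (any symbol but the last), so g(n) = 3 g(n-1).
Total: g(19) = 4 x 3^18.

Final answer: 4 x 3^{18} = 1549681956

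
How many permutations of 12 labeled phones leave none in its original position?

Use the recurrence D(n) = (n-1)(D(n-1) + D(n-2)) with D(0)=1, D(1)=0.
D(2) = 1 x (0 + 1) = 1
D(3) = 2 x (1 + 0) = 2
D(4) = 3 x (2 + 1) = 9
D(5) = 4 x (9 + 2) = 44
D(6) = 5 x (44 + 9) = 265
D(7) = 6 x (265 + 44) = 1854
D(8) = 7 x (1854 + 265) = 14833
D(9) = 8 x (14833 + 1854) = 133496
D(10) = 9 x (133496 + 14833) = 1334961
D(11) = 10 x (1334961 + 133496) = 14684570
D(12) = 11 x (D(11) + D(10)) = 11 x (14684570 + 1334961)

Final answer: D(12) = 176214841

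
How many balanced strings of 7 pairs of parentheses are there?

This is a standard Catalan-number count: the answer is C_n. Here n = 7 (pairs).
C_n = C(2n,n)/(n+1), so C_{7} = C(14,7)/8 = 3432/8.

Final answer: C_{7} = 429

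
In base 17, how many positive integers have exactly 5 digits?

These are the integers in [17^4, 17^5), so the count is 17^5 - 17^4 = 16 x 17^4.

Final answer: 1336336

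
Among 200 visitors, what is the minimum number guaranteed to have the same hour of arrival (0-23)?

There are 24 possible values for hour of arrival (0-23). With 200 visitors and 24 categories, by pigeonhole: ceiling(200/24).

Final answer: 9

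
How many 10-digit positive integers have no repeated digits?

First digit: 9 (not 0). Second: 9 (not first). Third: 8, etc.
Total: 9 x 9 x 8 x 7 x 6 x 5 x 4 x 3 x 2 x 1.

Final answer: 3265920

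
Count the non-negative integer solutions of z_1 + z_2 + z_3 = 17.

Stars and bars with 17 stars and 2 bars:
C(17+3-1, 3-1) = C(19,2).

Final answer: C(19,2) = 171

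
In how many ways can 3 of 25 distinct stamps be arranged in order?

P(25,3) = 25!/(25-3)! = 25!/22!.

Final answer: P(25,3) = 13800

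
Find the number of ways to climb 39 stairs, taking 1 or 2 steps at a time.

Let f(n) count the ways. The last step is size 1 or 2, so f(n) = f(n-1) + f(n-2) with f(1)=1, f(2)=2.
Building up term by term: f(1)=1, f(2)=2, f(3)=3, f(4)=5, f(5)=8, f(6)=13, f(7)=21, f(8)=34, f(9)=55, f(10)=89, f(11)=144, f(12)=233, f(13)=377, f(14)=610, f(15)=987, f(16)=1597, f(17)=2584, f(18)=4181, f(19)=6765, f(20)=10946, f(21)=17711, f(22)=28657, f(23)=46368, f(24)=75025, f(25)=121393, f(26)=196418, f(27)=317811, f(28)=514229, f(29)=832040, f(30)=1346269, f(31)=2178309, f(32)=3524578, f(33)=5702887, f(34)=9227465, f(35)=14930352, f(36)=24157817, f(37)=39088169, f(38)=63245986, f(39)=102334155.

Final answer: 102334155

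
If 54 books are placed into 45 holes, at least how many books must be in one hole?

By the pigeonhole principle: ceiling(54/45).

Final answer: 2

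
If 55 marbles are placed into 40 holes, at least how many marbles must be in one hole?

By the pigeonhole principle: ceiling(55/40).

Final answer: 2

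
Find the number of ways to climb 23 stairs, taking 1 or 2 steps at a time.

Condition on the final move: it is a 1-step (f(n-1) ways to get there) or a 2-step (f(n-2) ways), so f(n) = f(n-1) + f(n-2), with f(1)=1, f(2)=2.
Building up term by term: f(1)=1, f(2)=2, f(3)=3, f(4)=5, f(5)=8, f(6)=13, f(7)=21, f(8)=34, f(9)=55, f(10)=89, f(11)=144, f(12)=233, f(13)=377, f(14)=610, f(15)=987, f(16)=1597, f(17)=2584, f(18)=4181, f(19)=6765, f(20)=10946, f(21)=17711, f(22)=28657, f(23)=46368.

Final answer: 46368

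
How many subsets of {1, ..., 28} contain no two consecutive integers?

Let a(n) count such subsets of {1, ..., n}. Either n is excluded (a(n-1) ways) or n is included, forcing n-1 out (a(n-2) ways), so a(n) = a(n-1) + a(n-2) with a(1)=2, a(2)=3.
Building up term by term: a(1)=2, a(2)=3, a(3)=5, a(4)=8, a(5)=13, a(6)=21, a(7)=34, a(8)=55, a(9)=89, a(10)=144, a(11)=233, a(12)=377, a(13)=610, a(14)=987, a(15)=1597, a(16)=2584, a(17)=4181, a(18)=6765, a(19)=10946, a(20)=17711, a(21)=28657, a(22)=46368, a(23)=75025, a(24)=121393, a(25)=196418, a(26)=317811, a(27)=514229, a(28)=832040.

Final answer: 832040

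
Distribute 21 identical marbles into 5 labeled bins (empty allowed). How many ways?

Stars and bars: C(n+k-1, k-1) = C(25,4).

Final answer: C(25,4) = 12650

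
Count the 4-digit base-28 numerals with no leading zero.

Leading digit: 27 options (nonzero). Other 3 digit(s): 28 options each.
Total: 27 x 28^3.

Final answer: 592704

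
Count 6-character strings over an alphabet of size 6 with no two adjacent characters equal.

Let g(n) count such strings. g(1) = 6, and each valid string of length n-1 extends in 5 ways (any symbol but the last), so g(n) = 5 g(n-1).
Total: g(6) = 6 x 5^5.

Final answer: 6 x 5^{5} = 18750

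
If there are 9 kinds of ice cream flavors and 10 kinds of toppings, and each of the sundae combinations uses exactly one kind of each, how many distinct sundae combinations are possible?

By the multiplication principle: 9 x 10.

Final answer: 90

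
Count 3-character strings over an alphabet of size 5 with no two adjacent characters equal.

First character: 5 choices. Each subsequent: 4 choices (must differ from the previous one).
Total: 5 x 4^2.

Final answer: 5 x 4^{2} = 80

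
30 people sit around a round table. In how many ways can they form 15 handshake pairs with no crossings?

This is counted by the nth Catalan number C_n. Here n = 30/2 = 15.
Using C_0 = 1 and C_(k+1) = C_k x 2(2k+1)/(k+2), build up term by term: C_1=1, C_2=2, C_3=5, C_4=14, C_5=42, C_6=132, C_7=429, C_8=1430, C_9=4862, C_10=16796, C_11=58786, C_12=208012, C_13=742900, C_14=2674440, C_15=9694845.

Final answer: C_{15} = 9694845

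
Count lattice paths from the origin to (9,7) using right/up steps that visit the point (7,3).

Paths (0,0)->(7,3): C(10,3) = 120.
Paths (7,3)->(9,7): C(6,4) = 15.
By multiplication principle: 120 x 15.

Final answer: 1800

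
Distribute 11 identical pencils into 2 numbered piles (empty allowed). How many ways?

Stars and bars: C(n+k-1, k-1) = C(12,1).

Final answer: C(12,1) = 12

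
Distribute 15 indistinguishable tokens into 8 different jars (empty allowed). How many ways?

Stars and bars: C(n+k-1, k-1) = C(22,7).

Final answer: C(22,7) = 170544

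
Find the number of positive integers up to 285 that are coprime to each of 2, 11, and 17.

|div by 2|=142, |div by 11|=25, |div by 17|=16.
|div by 2&11|=12, |div by 2&17|=8, |div by 11&17|=1, |div by all|=0.
By inclusion-exclusion, divisible by at least one: 142+25+16-12-8-1+0 = 162.
Not divisible by any: 285 - 162.

Final answer: 123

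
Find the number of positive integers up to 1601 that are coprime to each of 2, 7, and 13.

|div by 2|=800, |div by 7|=228, |div by 13|=123.
|div by 2&7|=114, |div by 2&13|=61, |div by 7&13|=17, |div by all|=8.
By inclusion-exclusion, divisible by at least one: 800+228+123-114-61-17+8 = 967.
Not divisible by any: 1601 - 967.

Final answer: 634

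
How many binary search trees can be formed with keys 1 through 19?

The structures are counted by the Catalan number C_n. Here n = 19.
C_n = C(2n,n)/(n+1), so C_{19} = C(38,19)/20 = 35345263800/20.

Final answer: C_{19} = 1767263190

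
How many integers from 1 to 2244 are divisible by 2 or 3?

Multiples of 2: 1122. Multiples of 3: 748. Of both (lcm=6): 374.
By inclusion-exclusion: 1122 + 748 - 374.

Final answer: 1496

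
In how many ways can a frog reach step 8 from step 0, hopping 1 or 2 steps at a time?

Condition on the final move: it is a 1-step (f(n-1) ways to get there) or a 2-step (f(n-2) ways), so f(n) = f(n-1) + f(n-2), with f(1)=1, f(2)=2.
Building up term by term: f(1)=1, f(2)=2, f(3)=3, f(4)=5, f(5)=8, f(6)=13, f(7)=21, f(8)=34.

Final answer: 34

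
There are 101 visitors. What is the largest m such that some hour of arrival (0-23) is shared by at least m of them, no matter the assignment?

There are 24 possible values for hour of arrival (0-23). With 101 visitors and 24 categories, by pigeonhole: ceiling(101/24).

Final answer: 5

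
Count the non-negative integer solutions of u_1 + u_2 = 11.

Stars and bars with 11 stars and 1 bars:
C(11+2-1, 2-1) = C(12,1).

Final answer: C(12,1) = 12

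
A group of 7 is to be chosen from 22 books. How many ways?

C(22,7) = 22!/(7! x 15!).

Final answer: \binom{22}{7} = 170544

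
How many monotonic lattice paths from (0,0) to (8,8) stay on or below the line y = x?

Total monotonic paths to (8,8): C(16,8) = 12870.
Reflecting each bad path at its first crossing gives a bijection with paths to (7,9): C(16,9) = 11440.
Valid Dyck paths: 12870 - 11440.
(These counts are the Catalan numbers.)

Final answer: C_{8} = 1430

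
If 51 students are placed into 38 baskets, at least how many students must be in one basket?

By the pigeonhole principle: ceiling(51/38).

Final answer: 2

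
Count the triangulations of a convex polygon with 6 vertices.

This is a standard Catalan-number count: the answer is C_n. Here n = 6 - 2 = 4.
C_n = C(2n,n)/(n+1), so C_{4} = C(8,4)/5 = 70/5.

Final answer: C_{4} = 14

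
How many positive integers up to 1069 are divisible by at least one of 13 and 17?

Multiples of 13: 82. Multiples of 17: 62. Of both (lcm=221): 4.
By inclusion-exclusion: 82 + 62 - 4.

Final answer: 140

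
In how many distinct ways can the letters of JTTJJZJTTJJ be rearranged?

Letters (J:6, T:4, Z:1). Total letters: 11.
Permutations = 11!/(6! x 4!).

Final answer: 2310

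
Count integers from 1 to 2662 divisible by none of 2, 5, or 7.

|div by 2|=1331, |div by 5|=532, |div by 7|=380.
|div by 2&5|=266, |div by 2&7|=190, |div by 5&7|=76, |div by all|=38.
By inclusion-exclusion, divisible by at least one: 1331+532+380-266-190-76+38 = 1749.
Not divisible by any: 2662 - 1749.

Final answer: 913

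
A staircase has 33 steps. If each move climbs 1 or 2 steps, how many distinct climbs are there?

Let f(n) be the number of climbs. Removing the last move (1 or 2 steps) gives f(n) = f(n-1) + f(n-2); base cases f(1)=1, f(2)=2.
Iterating the recurrence: f(1)=1, f(2)=2, f(3)=3, f(4)=5, f(5)=8, f(6)=13, f(7)=21, f(8)=34, f(9)=55, f(10)=89, f(11)=144, f(12)=233, f(13)=377, f(14)=610, f(15)=987, f(16)=1597, f(17)=2584, f(18)=4181, f(19)=6765, f(20)=10946, f(21)=17711, f(22)=28657, f(23)=46368, f(24)=75025, f(25)=121393, f(26)=196418, f(27)=317811, f(28)=514229, f(29)=832040, f(30)=1346269, f(31)=2178309, f(32)=3524578, f(33)=5702887.

Final answer: 5702887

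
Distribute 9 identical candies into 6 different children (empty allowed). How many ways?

Stars and bars: C(n+k-1, k-1) = C(14,5).

Final answer: C(14,5) = 2002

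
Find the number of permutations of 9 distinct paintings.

The number of ways to arrange 9 distinct objects is 9!.

Final answer: 9! = 362880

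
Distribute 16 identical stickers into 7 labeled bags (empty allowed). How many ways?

Stars and bars: C(n+k-1, k-1) = C(22,6).

Final answer: C(22,6) = 74613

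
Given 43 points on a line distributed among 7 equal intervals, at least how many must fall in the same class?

By pigeonhole with 43 objects and 7 categories: ceiling(43/7).

Final answer: 7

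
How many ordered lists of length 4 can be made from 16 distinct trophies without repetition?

P(16,4) = 16!/(16-4)! = 16!/12!.

Final answer: P(16,4) = 43680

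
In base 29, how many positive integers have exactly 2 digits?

These are the integers in [29^1, 29^2), so the count is 29^2 - 29^1 = 28 x 29^1.

Final answer: 812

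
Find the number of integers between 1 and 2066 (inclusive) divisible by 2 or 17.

Multiples of 2: 1033. Multiples of 17: 121. Of both (lcm=34): 60.
By inclusion-exclusion: 1033 + 121 - 60.

Final answer: 1094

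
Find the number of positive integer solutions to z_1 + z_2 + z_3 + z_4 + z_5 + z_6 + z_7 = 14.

Substitute z'_i = z_i - 1 (so z'_i >= 0). Then sum z'_i = 14 - 7 = 7.
Stars and bars: C(7+7-1, 7-1) = C(13,6).

Final answer: C(13,6) = 1716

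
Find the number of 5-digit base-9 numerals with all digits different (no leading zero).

First digit: 8 (nonzero). Second: 8 (not first). Third: 7, etc.
Total: 8 x 8 x 7 x 6 x 5.

Final answer: 13440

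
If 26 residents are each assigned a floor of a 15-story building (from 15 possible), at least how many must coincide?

There are 15 possible values for floor of a 15-story building. With 26 residents and 15 categories, by pigeonhole: ceiling(26/15).

Final answer: 2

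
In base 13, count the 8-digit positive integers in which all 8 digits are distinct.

The leading digit has 12 choices (anything but zero); the next has 12 (anything but the first), then 11, and so on, one fewer each time.
Total: 12 x 12 x 11 x 10 x 9 x 8 x 7 x 6.

Final answer: 47900160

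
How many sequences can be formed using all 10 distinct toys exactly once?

The number of ways to arrange 10 distinct objects is 10!.

Final answer: 10! = 3628800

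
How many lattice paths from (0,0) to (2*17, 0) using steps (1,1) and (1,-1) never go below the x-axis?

Total monotonic paths to (17,17): C(34,17) = 2333606220.
Paths that cross above y=x (reflection bijection): C(34,18) = 2203961430.
Valid Dyck paths: 2333606220 - 2203961430.
(Equivalently, C_{17} = C(34,17)/18 = 2333606220/18.)

Final answer: C_{17} = 129644790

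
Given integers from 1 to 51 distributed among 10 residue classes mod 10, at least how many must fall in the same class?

By pigeonhole with 51 objects and 10 categories: ceiling(51/10).

Final answer: 6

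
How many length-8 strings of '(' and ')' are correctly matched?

This is counted by the nth Catalan number C_n. Here n = 4 (pairs).
C_n = C(2n,n) - C(2n,n+1), so C_{4} = C(8,4) - C(8,5) = 70 - 56.

Final answer: C_{4} = 14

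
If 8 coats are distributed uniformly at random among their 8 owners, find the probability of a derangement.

Use the recurrence D(n) = (n-1)(D(n-1) + D(n-2)) with D(0)=1, D(1)=0.
Building up: D(2)=1, D(3)=2, D(4)=9, D(5)=44, D(6)=265, D(7)=1854, D(8)=14833.
Total arrangements: 8! = 40320.
Probability = D(8)/8! = 2119/5760.

Final answer: D(8)/8! = 14833/40320 = 0.367882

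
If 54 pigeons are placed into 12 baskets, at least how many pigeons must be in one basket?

By the pigeonhole principle: ceiling(54/12).

Final answer: 5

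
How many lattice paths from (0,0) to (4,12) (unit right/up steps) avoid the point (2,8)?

Total paths to (4,12): C(16,12) = 1820.
Paths through (2,8): C(10,8) x C(6,4) = 675.
Avoiding (2,8): 1820 - 675.

Final answer: 1145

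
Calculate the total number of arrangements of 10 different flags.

The number of ways to arrange 10 distinct objects is 10!.

Final answer: 10! = 3628800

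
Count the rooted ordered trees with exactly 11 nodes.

The structures are counted by the Catalan number C_n. Here n = 11 - 1 = 10.
Using C_0 = 1 and C_(k+1) = C_k x 2(2k+1)/(k+2), build up term by term: C_1=1, C_2=2, C_3=5, C_4=14, C_5=42, C_6=132, C_7=429, C_8=1430, C_9=4862, C_10=16796.

Final answer: C_{10} = 16796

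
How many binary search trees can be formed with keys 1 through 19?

This is counted by the nth Catalan number C_n. Here n = 19.
C_n = C(2n,n) - C(2n,n+1), so C_{19} = C(38,19) - C(38,20) = 35345263800 - 33578000610.

Final answer: C_{19} = 1767263190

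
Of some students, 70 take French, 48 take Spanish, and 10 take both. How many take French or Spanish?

|A union B| = |A| + |B| - |A intersect B| = 70 + 48 - 10.

Final answer: 108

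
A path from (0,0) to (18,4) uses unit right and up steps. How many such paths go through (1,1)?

Paths (0,0)->(1,1): C(2,1) = 2.
Paths (1,1)->(18,4): C(20,3) = 1140.
By multiplication principle: 2 x 1140.

Final answer: 2280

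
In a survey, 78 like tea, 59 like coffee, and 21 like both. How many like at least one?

|A union B| = |A| + |B| - |A intersect B| = 78 + 59 - 21.

Final answer: 116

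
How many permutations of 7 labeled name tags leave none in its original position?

Derangements satisfy D(n) = (n-1)(D(n-1) + D(n-2)), starting from D(0)=1, D(1)=0.
D(2) = 1 x (0 + 1) = 1
D(3) = 2 x (1 + 0) = 2
D(4) = 3 x (2 + 1) = 9
D(5) = 4 x (9 + 2) = 44
D(6) = 5 x (44 + 9) = 265
D(7) = 6 x (D(6) + D(5)) = 6 x (265 + 44)

Final answer: D(7) = 1854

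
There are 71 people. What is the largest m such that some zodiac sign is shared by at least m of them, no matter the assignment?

There are 12 possible values for zodiac sign. With 71 people and 12 categories, by pigeonhole: ceiling(71/12).

Final answer: 6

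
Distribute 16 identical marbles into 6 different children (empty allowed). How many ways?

Stars and bars: C(n+k-1, k-1) = C(21,5).

Final answer: C(21,5) = 20349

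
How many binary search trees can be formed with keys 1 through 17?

This is a standard Catalan-number count: the answer is C_n. Here n = 17.
C_n = C(2n,n) - C(2n,n+1), so C_{17} = C(34,17) - C(34,18) = 2333606220 - 2203961430.

Final answer: C_{17} = 129644790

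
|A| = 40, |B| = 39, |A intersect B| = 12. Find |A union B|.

|A union B| = |A| + |B| - |A intersect B| = 40 + 39 - 12.

Final answer: 67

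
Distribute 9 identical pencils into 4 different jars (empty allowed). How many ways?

Stars and bars: C(n+k-1, k-1) = C(12,3).

Final answer: C(12,3) = 220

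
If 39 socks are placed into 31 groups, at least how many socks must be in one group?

By the pigeonhole principle: ceiling(39/31).

Final answer: 2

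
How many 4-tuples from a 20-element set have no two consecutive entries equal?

First character: 20 choices. Each subsequent: 19 choices (must differ from the previous one).
Total: 20 x 19^3.

Final answer: 20 x 19^{3} = 137180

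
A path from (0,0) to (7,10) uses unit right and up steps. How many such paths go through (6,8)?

Paths (0,0)->(6,8): C(14,8) = 3003.
Paths (6,8)->(7,10): C(3,2) = 3.
By multiplication principle: 3003 x 3.

Final answer: 9009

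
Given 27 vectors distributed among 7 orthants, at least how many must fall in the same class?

By pigeonhole with 27 objects and 7 categories: ceiling(27/7).

Final answer: 4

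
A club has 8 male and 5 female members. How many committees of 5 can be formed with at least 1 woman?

Sum over valid woman counts:
C(5,1)C(8,4) = 350
C(5,2)C(8,3) = 560
C(5,3)C(8,2) = 280
C(5,4)C(8,1) = 40
C(5,5)C(8,0) = 1
Total: 350 + 560 + 280 + 40 + 1.

Final answer: 1231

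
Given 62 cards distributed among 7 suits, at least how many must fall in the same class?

By pigeonhole with 62 objects and 7 categories: ceiling(62/7).

Final answer: 9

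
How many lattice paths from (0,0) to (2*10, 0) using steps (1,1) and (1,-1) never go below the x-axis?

Total monotonic paths to (10,10): C(20,10) = 184756.
A path is bad iff it touches y = x + 1; reflecting its initial segment maps bad paths bijectively onto all paths to (9,11), of which there are C(20,11) = 167960.
Valid Dyck paths: 184756 - 167960.
(These counts are the Catalan numbers.)

Final answer: C_{10} = 16796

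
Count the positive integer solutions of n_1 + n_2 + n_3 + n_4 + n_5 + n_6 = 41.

Substitute n'_i = n_i - 1 (so n'_i >= 0). Then sum n'_i = 41 - 6 = 35.
Stars and bars: C(35+6-1, 6-1) = C(40,5).

Final answer: C(40,5) = 658008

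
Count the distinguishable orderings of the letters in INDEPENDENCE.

Letters (C:1, D:2, E:4, I:1, N:3, P:1). Total letters: 12.
Permutations = 12!/(4! x 3! x 2!).

Final answer: 1663200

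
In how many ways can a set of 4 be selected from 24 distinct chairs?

C(24,4) = 24!/(4! x 20!).

Final answer: \binom{24}{4} = 10626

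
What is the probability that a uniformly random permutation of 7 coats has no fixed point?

Derangements satisfy D(n) = (n-1)(D(n-1) + D(n-2)), starting from D(0)=1, D(1)=0.
Building up: D(2)=1, D(3)=2, D(4)=9, D(5)=44, D(6)=265, D(7)=1854.
Total arrangements: 7! = 5040.
Probability = D(7)/7! = 103/280.

Final answer: D(7)/7! = 1854/5040 = 0.367857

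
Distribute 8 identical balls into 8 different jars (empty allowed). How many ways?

Stars and bars: C(n+k-1, k-1) = C(15,7).

Final answer: C(15,7) = 6435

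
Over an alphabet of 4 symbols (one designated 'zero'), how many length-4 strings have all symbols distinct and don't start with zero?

The leading digit has 3 choices (anything but zero); the next has 3 (anything but the first), then 2, and so on, one fewer each time.
Total: 3 x 3 x 2 x 1.

Final answer: 18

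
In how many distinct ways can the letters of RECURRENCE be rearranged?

Letters (C:2, E:3, N:1, R:3, U:1). Total letters: 10.
Permutations = 10!/(3! x 3! x 2!).

Final answer: 50400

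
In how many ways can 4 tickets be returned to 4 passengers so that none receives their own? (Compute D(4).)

D(n) = (n-1)(D(n-1) + D(n-2)), D(0)=1, D(1)=0.
D(2) = 1 x (0 + 1) = 1
D(3) = 2 x (1 + 0) = 2
D(4) = 3 x (D(3) + D(2)) = 3 x (2 + 1)

Final answer: D(4) = 9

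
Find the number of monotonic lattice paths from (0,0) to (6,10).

Each path has 6 right steps and 10 up steps in some order (16 steps total).
Choose which 10 of the 16 steps are up: C(16,10).

Final answer: C(16,10) = 8008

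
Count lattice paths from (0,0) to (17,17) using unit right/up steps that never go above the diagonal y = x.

Total monotonic paths to (17,17): C(34,17) = 2333606220.
A path is bad iff it touches y = x + 1; reflecting its initial segment maps bad paths bijectively onto all paths to (16,18), of which there are C(34,18) = 2203961430.
Valid Dyck paths: 2333606220 - 2203961430.
(These counts are the Catalan numbers.)

Final answer: C_{17} = 129644790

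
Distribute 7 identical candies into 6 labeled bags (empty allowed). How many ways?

Stars and bars: C(n+k-1, k-1) = C(12,5).

Final answer: C(12,5) = 792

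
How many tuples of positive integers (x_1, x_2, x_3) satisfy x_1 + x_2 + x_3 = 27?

Substitute x'_i = x_i - 1 (so x'_i >= 0). Then sum x'_i = 27 - 3 = 24.
Stars and bars: C(24+3-1, 3-1) = C(26,2).

Final answer: C(26,2) = 325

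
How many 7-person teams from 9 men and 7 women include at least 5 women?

Sum over valid woman counts:
C(7,5)C(9,2) = 756
C(7,6)C(9,1) = 63
C(7,7)C(9,0) = 1
Total: 756 + 63 + 1.

Final answer: 820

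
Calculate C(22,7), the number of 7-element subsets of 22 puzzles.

C(22,7) = 22!/(7! x (22-7)!).

Final answer: C(22,7) = 170544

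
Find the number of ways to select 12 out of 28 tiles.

C(28,12) = 28!/(12! x 16!).

Final answer: \binom{28}{12} = 30421755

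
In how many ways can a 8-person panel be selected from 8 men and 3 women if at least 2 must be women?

Sum over valid woman counts:
C(3,2)C(8,6) = 84
C(3,3)C(8,5) = 56
Total: 84 + 56.

Final answer: 140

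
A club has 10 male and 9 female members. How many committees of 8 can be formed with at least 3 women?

Sum over valid woman counts:
C(9,3)C(10,5) = 21168
C(9,4)C(10,4) = 26460
C(9,5)C(10,3) = 15120
C(9,6)C(10,2) = 3780
C(9,7)C(10,1) = 360
C(9,8)C(10,0) = 9
Total: 21168 + 26460 + 15120 + 3780 + 360 + 9.

Final answer: 66897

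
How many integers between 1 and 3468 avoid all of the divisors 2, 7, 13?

|div by 2|=1734, |div by 7|=495, |div by 13|=266.
|div by 2&7|=247, |div by 2&13|=133, |div by 7&13|=38, |div by all|=19.
By inclusion-exclusion, divisible by at least one: 1734+495+266-247-133-38+19 = 2096.
Not divisible by any: 3468 - 2096.

Final answer: 1372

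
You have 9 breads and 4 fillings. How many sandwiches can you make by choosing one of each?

By the multiplication principle: 9 x 4.

Final answer: 36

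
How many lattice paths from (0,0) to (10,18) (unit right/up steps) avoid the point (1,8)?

Total paths to (10,18): C(28,18) = 13123110.
Paths through (1,8): C(9,8) x C(19,10) = 831402.
Avoiding (1,8): 13123110 - 831402.

Final answer: 12291708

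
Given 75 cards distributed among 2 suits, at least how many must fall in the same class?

By pigeonhole with 75 objects and 2 categories: ceiling(75/2).

Final answer: 38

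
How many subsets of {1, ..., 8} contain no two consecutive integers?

Condition on whether n belongs to the subset: if not, any valid subset of {1, ..., n-1} works (a(n-1)); if so, n-1 is excluded and the rest is a valid subset of {1, ..., n-2} (a(n-2)). Hence a(n) = a(n-1) + a(n-2), a(1)=2, a(2)=3.
Iterating the recurrence: a(1)=2, a(2)=3, a(3)=5, a(4)=8, a(5)=13, a(6)=21, a(7)=34, a(8)=55.

Final answer: 55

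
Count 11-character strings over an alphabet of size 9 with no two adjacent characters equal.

First character: 9 choices. Each subsequent: 8 choices (must differ from the previous one).
Total: 9 x 8^10.

Final answer: 9 x 8^{10} = 9663676416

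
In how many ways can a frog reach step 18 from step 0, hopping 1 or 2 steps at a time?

Let f(n) be the number of climbs. Removing the last move (1 or 2 steps) gives f(n) = f(n-1) + f(n-2); base cases f(1)=1, f(2)=2.
Computing successive values: f(1)=1, f(2)=2, f(3)=3, f(4)=5, f(5)=8, f(6)=13, f(7)=21, f(8)=34, f(9)=55, f(10)=89, f(11)=144, f(12)=233, f(13)=377, f(14)=610, f(15)=987, f(16)=1597, f(17)=2584, f(18)=4181.

Final answer: 4181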